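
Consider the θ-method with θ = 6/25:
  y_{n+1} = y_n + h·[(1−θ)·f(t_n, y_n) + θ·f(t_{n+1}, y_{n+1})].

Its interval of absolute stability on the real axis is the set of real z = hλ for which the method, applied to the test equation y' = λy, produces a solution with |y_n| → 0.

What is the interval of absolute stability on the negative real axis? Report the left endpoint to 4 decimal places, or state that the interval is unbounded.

(-3.8462, 0).

With y'=λy (z=hλ):
  y_{n+1} = y_n + z·[19/25·y_n + 6/25·y_{n+1}] ⇒ (1 − 6/25z)y_{n+1} = (1 + 19/25z)y_n
  Hence R(z) = (1 + 19/25z)/(1 − 6/25z).

Boundary: |R(x)|=1, x<0.
x=-0.75: |R|=0.3644
R=−1: 1+19/25x = −1+6/25x ⇒ -13/25x=2 ⇒ x=2/(-13/25)=-3.8462
Confirm numerically:
  x=-3.597: |R|=0.93047 <1
  x=-2.495: |R|=0.56055 <1
  x=-1.737: |R|=0.22593 <1
  x=-1.730: |R|=0.22244 <1
  x=-4.440: |R|=1.14950 >1
  x=-4.033: |R|=1.04937 >1
Interval (-3.8462, 0).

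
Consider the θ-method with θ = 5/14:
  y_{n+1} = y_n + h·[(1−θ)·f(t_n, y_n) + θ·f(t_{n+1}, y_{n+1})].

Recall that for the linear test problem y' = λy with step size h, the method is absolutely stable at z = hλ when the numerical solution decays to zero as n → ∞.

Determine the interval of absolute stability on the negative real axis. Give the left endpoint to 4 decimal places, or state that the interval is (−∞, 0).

With y'=λy (z=hλ):
  y_{n+1} = y_n + z·[9/14·y_n + 5/14·y_{n+1}] ⇒ (1 − 5/14z)y_{n+1} = (1 + 9/14z)y_n
  so R(z) = (1 + 9/14z)/(1 − 5/14z).

Find x<0 with |R(x)|<1.
x=-1.49: |R|=0.0275
R=−1: 1+9/14x = −1+5/14x ⇒ -2/7x=2 ⇒ x=2/(-2/7)=-7.0000
Confirm numerically:
  x=-6.619: |R|=0.96764 <1
  x=-5.213: |R|=0.82159 <1
  x=-3.908: |R|=0.63125 <1
  x=-7.540: |R|=1.04178 >1
  x=-7.209: |R|=1.01670 >1
Stable set (-7.0000, 0).

z∈(-7.0000,0).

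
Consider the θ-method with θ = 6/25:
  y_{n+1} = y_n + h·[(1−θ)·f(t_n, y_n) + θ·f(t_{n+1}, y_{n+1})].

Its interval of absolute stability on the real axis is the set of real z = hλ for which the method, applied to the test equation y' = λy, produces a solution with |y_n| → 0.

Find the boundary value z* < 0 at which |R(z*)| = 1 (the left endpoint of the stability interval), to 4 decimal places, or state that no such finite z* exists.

left endpoint -3.8462.

On y'=λy, z=hλ:
  y_{n+1} = y_n + z·[19/25·y_n + 6/25·y_{n+1}] ⇒ (1 − 6/25z)y_{n+1} = (1 + 19/25z)y_n
  ⇒ R(z) = (1 + 19/25z)/(1 − 6/25z).

Need |R(x)|<1, x<0.
x=-0.56: |R|=0.5063
R=−1: 1+19/25x = −1+6/25x ⇒ -13/25x=2 ⇒ x=2/(-13/25)=-3.8462
Confirm numerically:
  x=-3.110: |R|=0.78081 <1
  x=-2.020: |R|=0.36045 <1
  x=-1.964: |R|=0.33482 <1
  x=-4.356: |R|=1.12962 >1
  x=-4.124: |R|=1.07261 >1
So |R|<1 on (-3.8462, 0).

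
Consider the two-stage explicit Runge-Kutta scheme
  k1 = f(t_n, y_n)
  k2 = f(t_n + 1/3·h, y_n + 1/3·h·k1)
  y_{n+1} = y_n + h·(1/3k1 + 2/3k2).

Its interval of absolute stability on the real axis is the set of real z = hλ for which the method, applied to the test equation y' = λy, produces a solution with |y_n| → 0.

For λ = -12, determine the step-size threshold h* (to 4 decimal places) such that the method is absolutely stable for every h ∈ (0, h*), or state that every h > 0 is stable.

(-4.5000,0); λ=-12 ⇒ h* = (9/2)/12 = 0.3750.

With y'=λy (z=hλ):
  k1=λy_n ⇒ h·k1=z·y_n;  k2=λ(1+1/3z)y_n ⇒ h·k2=z(1+1/3z)y_n
  y_{n+1}/y_n = 1 + 1/3z + 2/3z(1+1/3z) = 1 + z + 2/9z²
  Hence R(z) = 1 + z + 2/9z².

Boundary: |R(x)|=1, x<0.
x=-1.36: |R|=0.0510
R=1: x+2/9x²=0 ⇒ x=−9/2=-4.5000; min R=1−1/(4·2/9)=-0.1250>−1
Confirm numerically:
  x=-3.656: |R|=0.31430 <1
  x=-3.346: |R|=0.14194 <1
  x=-3.320: |R|=0.12942 <1
  x=-2.255: |R|=0.12499 <1
  x=-4.812: |R|=1.33363 >1
  x=-4.740: |R|=1.25280 >1
So |R|<1 on (-4.5000, 0).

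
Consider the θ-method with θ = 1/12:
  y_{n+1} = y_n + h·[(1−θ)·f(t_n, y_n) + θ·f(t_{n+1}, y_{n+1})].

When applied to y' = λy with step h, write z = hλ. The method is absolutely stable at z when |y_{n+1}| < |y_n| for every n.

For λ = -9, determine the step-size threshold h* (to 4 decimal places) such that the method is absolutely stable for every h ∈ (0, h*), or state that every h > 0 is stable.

(-2.4000,0); λ=-9 ⇒ h* = (12/5)/9 = 0.2667.

Set f=λy, z=hλ:
  y_{n+1} = y_n + z·[11/12·y_n + 1/12·y_{n+1}] ⇒ (1 − 1/12z)y_{n+1} = (1 + 11/12z)y_n
  ⇒ R(z) = (1 + 11/12z)/(1 − 1/12z).

Boundary: |R(x)|=1, x<0.
x=-0.78: |R|=0.2676
R=−1: 1+11/12x = −1+1/12x ⇒ -5/6x=2 ⇒ x=2/(-5/6)=-2.4000
Confirm numerically:
  x=-2.220: |R|=0.87342 <1
  x=-2.020: |R|=0.72896 <1
  x=-1.485: |R|=0.32147 <1
  x=-1.395: |R|=0.24972 <1
  x=-2.501: |R|=1.06965 >1
  x=-2.438: |R|=1.02632 >1
Interval (-2.4000, 0).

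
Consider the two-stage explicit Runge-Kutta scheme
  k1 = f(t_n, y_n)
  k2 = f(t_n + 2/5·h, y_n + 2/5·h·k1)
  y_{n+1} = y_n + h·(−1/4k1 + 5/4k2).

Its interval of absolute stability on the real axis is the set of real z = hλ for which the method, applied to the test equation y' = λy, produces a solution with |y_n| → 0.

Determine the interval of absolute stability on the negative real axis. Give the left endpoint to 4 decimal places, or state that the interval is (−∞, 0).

Test eqn y'=λy, z=hλ:
  k1=λy_n ⇒ h·k1=z·y_n;  k2=λ(1+2/5z)y_n ⇒ h·k2=z(1+2/5z)y_n
  y_{n+1}/y_n = 1 − 1/4z + 5/4z(1+2/5z) = 1 + z + 1/2z²
  Hence R(z) = 1 + z + 1/2z².

Need |R(x)|<1, x<0.
x=-1.03: |R|=0.5005
R=1: x+1/2x²=0 ⇒ x=−2=-2.0000; min R=1−1/(4·1/2)=0.5000>−1
Confirm numerically:
  x=-1.302: |R|=0.54560 <1
  x=-1.073: |R|=0.50266 <1
  x=-1.032: |R|=0.50051 <1
  x=-2.261: |R|=1.29506 >1
  x=-2.109: |R|=1.11494 >1
Stable set (-2.0000, 0).

z∈(-2.0000,0).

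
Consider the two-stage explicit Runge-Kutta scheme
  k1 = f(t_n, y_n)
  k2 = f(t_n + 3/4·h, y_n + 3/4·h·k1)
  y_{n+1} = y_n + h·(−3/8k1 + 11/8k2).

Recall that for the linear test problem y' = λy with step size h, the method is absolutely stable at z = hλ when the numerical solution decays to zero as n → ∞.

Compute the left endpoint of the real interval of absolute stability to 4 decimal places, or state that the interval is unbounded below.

Set f=λy, z=hλ:
  k1=λy_n ⇒ h·k1=z·y_n;  k2=λ(1+3/4z)y_n ⇒ h·k2=z(1+3/4z)y_n
  y_{n+1}/y_n = 1 − 3/8z + 11/8z(1+3/4z) = 1 + z + 33/32z²
  so R(z) = 1 + z + 33/32z².

Solve |R(x)|<1 on ℝ⁻.
x=-1.28: |R|=1.4096
R=1: x+33/32x²=0 ⇒ x=−32/33=-0.9697; min R=1−1/(4·33/32)=0.7576>−1
Confirm numerically:
  x=-0.766: |R|=0.83909 <1
  x=-0.764: |R|=0.83794 <1
  x=-0.719: |R|=0.81412 <1
  x=-0.411: |R|=0.76320 <1
  x=-1.514: |R|=1.84983 >1
  x=-1.400: |R|=1.62125 >1
  x=-0.997: |R|=1.02807 >1
Interval (-0.9697, 0).

z* = -0.9697.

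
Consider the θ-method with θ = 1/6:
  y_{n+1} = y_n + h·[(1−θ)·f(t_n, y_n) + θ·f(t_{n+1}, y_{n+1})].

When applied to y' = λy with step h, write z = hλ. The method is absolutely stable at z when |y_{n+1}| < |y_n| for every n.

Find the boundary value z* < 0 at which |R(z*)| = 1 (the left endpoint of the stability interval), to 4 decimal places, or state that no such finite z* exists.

left endpoint -3.0000.

Test eqn y'=λy, z=hλ:
  y_{n+1} = y_n + z·[5/6·y_n + 1/6·y_{n+1}] ⇒ (1 − 1/6z)y_{n+1} = (1 + 5/6z)y_n
  ⇒ R(z) = (1 + 5/6z)/(1 − 1/6z).

Solve |R(x)|<1 on ℝ⁻.
x=-0.54: |R|=0.5046
R=−1: 1+5/6x = −1+1/6x ⇒ -2/3x=2 ⇒ x=2/(-2/3)=-3.0000
Confirm numerically:
  x=-2.846: |R|=0.93036 <1
  x=-2.336: |R|=0.68138 <1
  x=-1.736: |R|=0.34643 <1
  x=-3.574: |R|=1.23982 >1
  x=-3.279: |R|=1.12027 >1
Interval (-3.0000, 0).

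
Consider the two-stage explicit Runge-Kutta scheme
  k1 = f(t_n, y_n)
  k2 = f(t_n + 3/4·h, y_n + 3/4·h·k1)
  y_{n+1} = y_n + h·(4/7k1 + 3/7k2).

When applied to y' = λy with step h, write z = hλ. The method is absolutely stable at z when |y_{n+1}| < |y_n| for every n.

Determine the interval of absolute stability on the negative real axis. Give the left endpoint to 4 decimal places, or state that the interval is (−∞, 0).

Test eqn y'=λy, z=hλ:
  k1=λy_n ⇒ h·k1=z·y_n;  k2=λ(1+3/4z)y_n ⇒ h·k2=z(1+3/4z)y_n
  y_{n+1}/y_n = 1 + 4/7z + 3/7z(1+3/4z) = 1 + z + 9/28z²
  ⇒ R(z) = 1 + z + 9/28z².

Find x<0 with |R(x)|<1.
x=-1.7: |R|=0.2289
R=1: x+9/28x²=0 ⇒ x=−28/9=-3.1111; min R=1−1/(4·9/28)=0.2222>−1
Confirm numerically:
  x=-2.633: |R|=0.59536 <1
  x=-1.962: |R|=0.27532 <1
  x=-1.306: |R|=0.24224 <1
  x=-3.327: |R|=1.23087 >1
  x=-3.184: |R|=1.07460 >1
Interval (-3.1111, 0).

z∈(-3.1111,0).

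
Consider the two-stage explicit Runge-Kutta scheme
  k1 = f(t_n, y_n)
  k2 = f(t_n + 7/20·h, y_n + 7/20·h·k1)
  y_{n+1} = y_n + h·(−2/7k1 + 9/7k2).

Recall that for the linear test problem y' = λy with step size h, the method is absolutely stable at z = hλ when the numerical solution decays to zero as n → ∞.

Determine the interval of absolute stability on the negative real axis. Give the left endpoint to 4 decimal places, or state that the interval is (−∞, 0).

Set f=λy, z=hλ:
  k1=λy_n ⇒ h·k1=z·y_n;  k2=λ(1+7/20z)y_n ⇒ h·k2=z(1+7/20z)y_n
  y_{n+1}/y_n = 1 − 2/7z + 9/7z(1+7/20z) = 1 + z + 9/20z²
  so R(z) = 1 + z + 9/20z².

Find x<0 with |R(x)|<1.
x=-0.34: |R|=0.7120
R=1: x+9/20x²=0 ⇒ x=−20/9=-2.2222; min R=1−1/(4·9/20)=0.4444>−1
Confirm numerically:
  x=-1.551: |R|=0.53152 <1
  x=-1.383: |R|=0.47771 <1
  x=-1.090: |R|=0.44464 <1
  x=-2.520: |R|=1.33768 >1
  x=-2.455: |R|=1.25716 >1
  x=-2.407: |R|=1.20014 >1
Stable set (-2.2222, 0).

(-2.2222, 0).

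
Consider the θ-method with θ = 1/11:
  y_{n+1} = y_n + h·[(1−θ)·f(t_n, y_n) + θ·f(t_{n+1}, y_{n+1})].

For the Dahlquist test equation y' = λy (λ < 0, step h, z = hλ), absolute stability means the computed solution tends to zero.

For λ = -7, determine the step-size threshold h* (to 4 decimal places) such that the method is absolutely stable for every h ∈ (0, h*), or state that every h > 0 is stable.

Test eqn y'=λy, z=hλ:
  y_{n+1} = y_n + z·[10/11·y_n + 1/11·y_{n+1}] ⇒ (1 − 1/11z)y_{n+1} = (1 + 10/11z)y_n
  R(z) = (1 + 10/11z)/(1 − 1/11z).

Solve |R(x)|<1 on ℝ⁻.
x=-1.71: |R|=0.4799
R=−1: 1+10/11x = −1+1/11x ⇒ -9/11x=2 ⇒ x=2/(-9/11)=-2.4444
Confirm numerically:
  x=-1.758: |R|=0.51575 <1
  x=-1.357: |R|=0.20798 <1
  x=-1.233: |R|=0.10872 <1
  x=-2.644: |R|=1.13163 >1
  x=-2.524: |R|=1.05294 >1
Stable set (-2.4444, 0).

(-2.4444,0); λ=-7 ⇒ h* = (22/9)/7 = 0.3492.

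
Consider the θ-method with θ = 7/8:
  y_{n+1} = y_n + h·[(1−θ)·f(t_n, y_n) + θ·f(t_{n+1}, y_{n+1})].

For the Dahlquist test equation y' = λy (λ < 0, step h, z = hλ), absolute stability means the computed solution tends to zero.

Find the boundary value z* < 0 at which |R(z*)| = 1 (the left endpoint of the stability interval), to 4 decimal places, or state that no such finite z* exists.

On y'=λy, z=hλ:
  y_{n+1} = y_n + z·[1/8·y_n + 7/8·y_{n+1}] ⇒ (1 − 7/8z)y_{n+1} = (1 + 1/8z)y_n
  Hence R(z) = (1 + 1/8z)/(1 − 7/8z).

Need |R(x)|<1, x<0.
x=-0.69: |R|=0.5698
x=-2: |R|=0.2727
x=-10: |R|=0.0256
x=-100: |R|=0.1299
θ=7/8≥1/2 ⇒ |1+1/8x|<|1−7/8x| ∀x<0 ⇒ interval (−∞,0).

(−∞, 0) — no finite endpoint.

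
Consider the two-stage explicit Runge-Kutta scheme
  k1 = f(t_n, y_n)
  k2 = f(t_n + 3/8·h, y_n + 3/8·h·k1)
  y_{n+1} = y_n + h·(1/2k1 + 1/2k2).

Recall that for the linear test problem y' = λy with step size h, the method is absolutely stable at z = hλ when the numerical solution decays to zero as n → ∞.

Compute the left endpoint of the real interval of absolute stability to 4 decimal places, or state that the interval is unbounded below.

left endpoint -5.3333.

Set f=λy, z=hλ:
  k1=λy_n ⇒ h·k1=z·y_n;  k2=λ(1+3/8z)y_n ⇒ h·k2=z(1+3/8z)y_n
  y_{n+1}/y_n = 1 + 1/2z + 1/2z(1+3/8z) = 1 + z + 3/16z²
  R(z) = 1 + z + 3/16z².

Solve |R(x)|<1 on ℝ⁻.
x=-0.83: |R|=0.2992
R=1: x+3/16x²=0 ⇒ x=−16/3=-5.3333; min R=1−1/(4·3/16)=-0.3333>−1
Confirm numerically:
  x=-5.173: |R|=0.84449 <1
  x=-4.631: |R|=0.39016 <1
  x=-4.007: |R|=0.00351 <1
  x=-5.742: |R|=1.43998 >1
  x=-5.723: |R|=1.41814 >1
  x=-5.476: |R|=1.14648 >1
Stable set (-5.3333, 0).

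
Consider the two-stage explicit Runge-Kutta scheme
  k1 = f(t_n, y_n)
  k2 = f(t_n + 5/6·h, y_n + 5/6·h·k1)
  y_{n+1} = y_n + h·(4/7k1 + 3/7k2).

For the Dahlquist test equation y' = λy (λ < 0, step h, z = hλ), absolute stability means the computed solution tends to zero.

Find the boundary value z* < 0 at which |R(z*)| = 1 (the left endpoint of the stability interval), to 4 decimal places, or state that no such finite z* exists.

Test eqn y'=λy, z=hλ:
  k1=λy_n ⇒ h·k1=z·y_n;  k2=λ(1+5/6z)y_n ⇒ h·k2=z(1+5/6z)y_n
  y_{n+1}/y_n = 1 + 4/7z + 3/7z(1+5/6z) = 1 + z + 5/14z²
  ⇒ R(z) = 1 + z + 5/14z².

Solve |R(x)|<1 on ℝ⁻.
x=-0.64: |R|=0.5063
R=1: x+5/14x²=0 ⇒ x=−14/5=-2.8000; min R=1−1/(4·5/14)=0.3000>−1
Confirm numerically:
  x=-2.387: |R|=0.64792 <1
  x=-1.904: |R|=0.39072 <1
  x=-1.481: |R|=0.30234 <1
  x=-1.345: |R|=0.30108 <1
  x=-3.214: |R|=1.47521 >1
  x=-2.881: |R|=1.08334 >1
Stable set (-2.8000, 0).

left endpoint -2.8000.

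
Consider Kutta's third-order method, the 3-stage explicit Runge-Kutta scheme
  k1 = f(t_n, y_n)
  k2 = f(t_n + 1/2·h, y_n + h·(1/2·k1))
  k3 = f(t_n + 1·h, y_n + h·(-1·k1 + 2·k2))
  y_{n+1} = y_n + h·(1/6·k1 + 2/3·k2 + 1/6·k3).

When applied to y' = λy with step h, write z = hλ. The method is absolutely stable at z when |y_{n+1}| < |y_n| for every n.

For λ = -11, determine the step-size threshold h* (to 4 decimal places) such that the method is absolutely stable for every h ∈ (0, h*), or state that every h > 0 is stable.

(-2.5127,0); λ=-11 ⇒ h* = 0.2284.

On y'=λy, z=hλ:
  order 3, 3-stage ⇒ R(z)=1+z+z^2/2+z^3/6
  (e.g. R(-1.71)=-0.08132, |R|=0.08132)

Need |R(x)|<1, x<0.
x=-1.71: |R|=0.0813
|R(-1.67)|=0.0518 |R(-0.8)|=0.4347 |R(-0.64)|=0.5211
Bisect:
  x_lo=-2.9017 |R|=1.7637  x_hi=-0.3348 |R|=0.7150
  mid=-1.61825 |R|=0.01518 →hi
  mid=-2.25997 |R|=0.63002 →hi
  mid=-2.58083 |R|=1.11550 →lo
  mid=-2.42040 |R|=0.85448 →hi
  mid=-2.50061 |R|=0.98016 →hi
  mid=-2.54072 |R|=1.04659 →lo
  mid=-2.52067 |R|=1.01307 →lo
  mid=-2.51064 |R|=0.99654 →hi
  ...
  [-2.51283,-2.51267] ⇒ x*=-2.5127
Stable set (-2.5127, 0).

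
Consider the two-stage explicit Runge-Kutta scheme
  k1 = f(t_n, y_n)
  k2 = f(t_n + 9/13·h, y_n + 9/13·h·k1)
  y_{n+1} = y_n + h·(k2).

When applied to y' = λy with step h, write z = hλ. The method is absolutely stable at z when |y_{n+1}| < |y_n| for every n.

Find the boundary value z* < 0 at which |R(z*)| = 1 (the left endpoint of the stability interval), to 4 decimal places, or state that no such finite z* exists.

left endpoint -1.4444.

On y'=λy, z=hλ:
  k1=λy_n ⇒ h·k1=z·y_n;  k2=λ(1+9/13z)y_n ⇒ h·k2=z(1+9/13z)y_n
  y_{n+1}/y_n = 1 + z(1+9/13z) = 1 + z + 9/13z²
  R(z) = 1 + z + 9/13z².

Need |R(x)|<1, x<0.
x=-0.48: |R|=0.6795
R=1: x+9/13x²=0 ⇒ x=−13/9=-1.4444; min R=1−1/(4·9/13)=0.6389>−1
Confirm numerically:
  x=-1.166: |R|=0.77523 <1
  x=-1.089: |R|=0.73202 <1
  x=-0.940: |R|=0.67172 <1
  x=-1.748: |R|=1.36735 >1
  x=-1.510: |R|=1.06853 >1
So |R|<1 on (-1.4444, 0).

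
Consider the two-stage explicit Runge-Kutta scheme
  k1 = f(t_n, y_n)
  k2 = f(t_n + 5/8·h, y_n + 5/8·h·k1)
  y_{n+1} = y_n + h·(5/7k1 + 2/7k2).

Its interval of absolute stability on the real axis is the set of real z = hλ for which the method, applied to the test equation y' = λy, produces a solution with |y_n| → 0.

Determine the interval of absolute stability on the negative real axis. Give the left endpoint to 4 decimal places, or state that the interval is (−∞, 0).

Set f=λy, z=hλ:
  k1=λy_n ⇒ h·k1=z·y_n;  k2=λ(1+5/8z)y_n ⇒ h·k2=z(1+5/8z)y_n
  y_{n+1}/y_n = 1 + 5/7z + 2/7z(1+5/8z) = 1 + z + 5/28z²
  R(z) = 1 + z + 5/28z².

Boundary: |R(x)|=1, x<0.
x=-1.01: |R|=0.1722
R=1: x+5/28x²=0 ⇒ x=−28/5=-5.6000; min R=1−1/(4·5/28)=-0.4000>−1
Confirm numerically:
  x=-4.679: |R|=0.23047 <1
  x=-3.489: |R|=0.31523 <1
  x=-2.677: |R|=0.39730 <1
  x=-2.456: |R|=0.37887 <1
  x=-6.132: |R|=1.58254 >1
  x=-6.060: |R|=1.49779 >1
Interval (-5.6000, 0).

(-5.6000, 0).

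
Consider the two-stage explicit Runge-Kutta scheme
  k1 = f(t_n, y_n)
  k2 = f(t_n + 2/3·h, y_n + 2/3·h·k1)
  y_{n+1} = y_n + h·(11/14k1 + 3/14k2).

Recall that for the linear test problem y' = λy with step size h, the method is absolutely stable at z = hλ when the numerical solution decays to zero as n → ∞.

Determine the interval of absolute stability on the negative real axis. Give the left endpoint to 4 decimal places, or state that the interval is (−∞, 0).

(-7.0000, 0).

Test eqn y'=λy, z=hλ:
  k1=λy_n ⇒ h·k1=z·y_n;  k2=λ(1+2/3z)y_n ⇒ h·k2=z(1+2/3z)y_n
  y_{n+1}/y_n = 1 + 11/14z + 3/14z(1+2/3z) = 1 + z + 1/7z²
  R(z) = 1 + z + 1/7z².

Need |R(x)|<1, x<0.
x=-0.31: |R|=0.7037
R=1: x+1/7x²=0 ⇒ x=−7=-7.0000; min R=1−1/(4·1/7)=-0.7500>−1
Confirm numerically:
  x=-5.710: |R|=0.05227 <1
  x=-5.407: |R|=0.23048 <1
  x=-5.059: |R|=0.40279 <1
  x=-4.059: |R|=0.70536 <1
  x=-7.490: |R|=1.52430 >1
  x=-7.448: |R|=1.47667 >1
  x=-7.144: |R|=1.14696 >1
Stable set (-7.0000, 0).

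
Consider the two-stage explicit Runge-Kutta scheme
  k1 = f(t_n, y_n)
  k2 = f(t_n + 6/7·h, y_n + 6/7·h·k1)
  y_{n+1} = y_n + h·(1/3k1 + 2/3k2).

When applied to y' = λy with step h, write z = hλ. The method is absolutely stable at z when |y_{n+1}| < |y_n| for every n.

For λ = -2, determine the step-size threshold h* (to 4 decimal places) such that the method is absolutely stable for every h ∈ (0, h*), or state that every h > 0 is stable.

(-1.7500,0); λ=-2 ⇒ h* = (7/4)/2 = 0.8750.

On y'=λy, z=hλ:
  k1=λy_n ⇒ h·k1=z·y_n;  k2=λ(1+6/7z)y_n ⇒ h·k2=z(1+6/7z)y_n
  y_{n+1}/y_n = 1 + 1/3z + 2/3z(1+6/7z) = 1 + z + 4/7z²
  R(z) = 1 + z + 4/7z².

Boundary: |R(x)|=1, x<0.
x=-0.31: |R|=0.7449
R=1: x+4/7x²=0 ⇒ x=−7/4=-1.7500; min R=1−1/(4·4/7)=0.5625>−1
Confirm numerically:
  x=-1.645: |R|=0.90130 <1
  x=-1.627: |R|=0.88565 <1
  x=-1.455: |R|=0.75473 <1
  x=-0.768: |R|=0.56904 <1
  x=-2.339: |R|=1.78724 >1
  x=-1.852: |R|=1.10795 >1
So |R|<1 on (-1.7500, 0).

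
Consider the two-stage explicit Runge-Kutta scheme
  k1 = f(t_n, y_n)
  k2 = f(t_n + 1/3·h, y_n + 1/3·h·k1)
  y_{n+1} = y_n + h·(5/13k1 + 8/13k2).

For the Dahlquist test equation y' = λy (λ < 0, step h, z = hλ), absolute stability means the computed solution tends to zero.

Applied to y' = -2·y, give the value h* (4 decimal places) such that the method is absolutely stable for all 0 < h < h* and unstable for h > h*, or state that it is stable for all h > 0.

With y'=λy (z=hλ):
  k1=λy_n ⇒ h·k1=z·y_n;  k2=λ(1+1/3z)y_n ⇒ h·k2=z(1+1/3z)y_n
  y_{n+1}/y_n = 1 + 5/13z + 8/13z(1+1/3z) = 1 + z + 8/39z²
  so R(z) = 1 + z + 8/39z².

Need |R(x)|<1, x<0.
x=-1.79: |R|=0.1327
R=1: x+8/39x²=0 ⇒ x=−39/8=-4.8750; min R=1−1/(4·8/39)=-0.2188>−1
Confirm numerically:
  x=-4.760: |R|=0.88771 <1
  x=-4.306: |R|=0.49741 <1
  x=-3.971: |R|=0.26363 <1
  x=-2.914: |R|=0.17218 <1
  x=-5.218: |R|=1.36713 >1
  x=-5.166: |R|=1.30837 >1
  x=-4.911: |R|=1.03627 >1
So |R|<1 on (-4.8750, 0).

(-4.8750,0); λ=-2 ⇒ h* = (39/8)/2 = 2.4375.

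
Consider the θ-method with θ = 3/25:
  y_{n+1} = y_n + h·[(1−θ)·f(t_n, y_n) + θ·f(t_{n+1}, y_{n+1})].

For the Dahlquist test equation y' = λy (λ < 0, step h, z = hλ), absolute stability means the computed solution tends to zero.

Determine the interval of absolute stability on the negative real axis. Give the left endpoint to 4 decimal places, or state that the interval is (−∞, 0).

With y'=λy (z=hλ):
  y_{n+1} = y_n + z·[22/25·y_n + 3/25·y_{n+1}] ⇒ (1 − 3/25z)y_{n+1} = (1 + 22/25z)y_n
  Hence R(z) = (1 + 22/25z)/(1 − 3/25z).

Find x<0 with |R(x)|<1.
x=-0.77: |R|=0.2951
R=−1: 1+22/25x = −1+3/25x ⇒ -19/25x=2 ⇒ x=2/(-19/25)=-2.6316
Confirm numerically:
  x=-1.701: |R|=0.41265 <1
  x=-1.623: |R|=0.35843 <1
  x=-1.308: |R|=0.13055 <1
  x=-2.985: |R|=1.19776 >1
  x=-2.732: |R|=1.05748 >1
  x=-2.656: |R|=1.01407 >1
Stable set (-2.6316, 0).

(-2.6316, 0).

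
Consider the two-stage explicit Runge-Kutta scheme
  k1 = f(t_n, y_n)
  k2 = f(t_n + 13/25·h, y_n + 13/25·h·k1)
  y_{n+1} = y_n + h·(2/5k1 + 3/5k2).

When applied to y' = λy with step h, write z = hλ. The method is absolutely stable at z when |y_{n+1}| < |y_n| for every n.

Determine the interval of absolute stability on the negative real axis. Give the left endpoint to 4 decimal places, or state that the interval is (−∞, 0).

z∈(-3.2051,0).

Test eqn y'=λy, z=hλ:
  k1=λy_n ⇒ h·k1=z·y_n;  k2=λ(1+13/25z)y_n ⇒ h·k2=z(1+13/25z)y_n
  y_{n+1}/y_n = 1 + 2/5z + 3/5z(1+13/25z) = 1 + z + 39/125z²
  R(z) = 1 + z + 39/125z².

Need |R(x)|<1, x<0.
x=-1.7: |R|=0.2017
R=1: x+39/125x²=0 ⇒ x=−125/39=-3.2051; min R=1−1/(4·39/125)=0.1987>−1
Confirm numerically:
  x=-2.963: |R|=0.77616 <1
  x=-2.712: |R|=0.58274 <1
  x=-2.540: |R|=0.47290 <1
  x=-2.250: |R|=0.32950 <1
  x=-3.600: |R|=1.44352 >1
  x=-3.248: |R|=1.04345 >1
  x=-3.231: |R|=1.02608 >1
So |R|<1 on (-3.2051, 0).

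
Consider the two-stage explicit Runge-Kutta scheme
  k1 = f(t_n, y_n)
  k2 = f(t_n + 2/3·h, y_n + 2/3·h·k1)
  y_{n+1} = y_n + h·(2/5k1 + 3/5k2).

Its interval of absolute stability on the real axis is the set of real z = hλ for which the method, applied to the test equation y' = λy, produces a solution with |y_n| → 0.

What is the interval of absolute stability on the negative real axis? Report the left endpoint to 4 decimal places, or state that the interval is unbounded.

With y'=λy (z=hλ):
  k1=λy_n ⇒ h·k1=z·y_n;  k2=λ(1+2/3z)y_n ⇒ h·k2=z(1+2/3z)y_n
  y_{n+1}/y_n = 1 + 2/5z + 3/5z(1+2/3z) = 1 + z + 2/5z²
  ⇒ R(z) = 1 + z + 2/5z².

Need |R(x)|<1, x<0.
x=-1.74: |R|=0.4710
R=1: x+2/5x²=0 ⇒ x=−5/2=-2.5000; min R=1−1/(4·2/5)=0.3750>−1
Confirm numerically:
  x=-2.387: |R|=0.89211 <1
  x=-2.026: |R|=0.61587 <1
  x=-1.369: |R|=0.38066 <1
  x=-1.143: |R|=0.37958 <1
  x=-2.952: |R|=1.53372 >1
  x=-2.885: |R|=1.44429 >1
  x=-2.636: |R|=1.14340 >1
So |R|<1 on (-2.5000, 0).

(-2.5000, 0).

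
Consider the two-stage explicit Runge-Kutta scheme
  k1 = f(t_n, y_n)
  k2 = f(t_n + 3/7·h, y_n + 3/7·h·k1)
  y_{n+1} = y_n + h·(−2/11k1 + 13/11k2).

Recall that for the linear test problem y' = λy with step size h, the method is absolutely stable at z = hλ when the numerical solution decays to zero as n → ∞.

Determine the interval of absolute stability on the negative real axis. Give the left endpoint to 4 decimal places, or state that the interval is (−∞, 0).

(-1.9744, 0).

On y'=λy, z=hλ:
  k1=λy_n ⇒ h·k1=z·y_n;  k2=λ(1+3/7z)y_n ⇒ h·k2=z(1+3/7z)y_n
  y_{n+1}/y_n = 1 − 2/11z + 13/11z(1+3/7z) = 1 + z + 39/77z²
  ⇒ R(z) = 1 + z + 39/77z².

Boundary: |R(x)|=1, x<0.
x=-0.93: |R|=0.5081
R=1: x+39/77x²=0 ⇒ x=−77/39=-1.9744; min R=1−1/(4·39/77)=0.5064>−1
Confirm numerically:
  x=-0.987: |R|=0.50641 <1
  x=-0.969: |R|=0.50658 <1
  x=-0.818: |R|=0.52091 <1
  x=-2.469: |R|=1.61856 >1
  x=-2.205: |R|=1.25758 >1
Stable set (-1.9744, 0).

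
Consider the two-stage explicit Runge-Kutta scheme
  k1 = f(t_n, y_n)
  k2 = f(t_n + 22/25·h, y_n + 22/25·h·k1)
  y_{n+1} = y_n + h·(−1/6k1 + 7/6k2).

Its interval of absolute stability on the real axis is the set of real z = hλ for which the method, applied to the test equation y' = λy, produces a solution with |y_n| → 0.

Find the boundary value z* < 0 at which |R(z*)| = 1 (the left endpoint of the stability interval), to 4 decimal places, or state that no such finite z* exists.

With y'=λy (z=hλ):
  k1=λy_n ⇒ h·k1=z·y_n;  k2=λ(1+22/25z)y_n ⇒ h·k2=z(1+22/25z)y_n
  y_{n+1}/y_n = 1 − 1/6z + 7/6z(1+22/25z) = 1 + z + 77/75z²
  ⇒ R(z) = 1 + z + 77/75z².

Find x<0 with |R(x)|<1.
x=-0.94: |R|=0.9672
R=1: x+77/75x²=0 ⇒ x=−75/77=-0.9740; min R=1−1/(4·77/75)=0.7565>−1
Confirm numerically:
  x=-0.858: |R|=0.89780 <1
  x=-0.770: |R|=0.83871 <1
  x=-0.720: |R|=0.81222 <1
  x=-1.508: |R|=1.82671 >1
  x=-1.368: |R|=1.55333 >1
  x=-1.310: |R|=1.45186 >1
Stable set (-0.9740, 0).

z* = -0.9740.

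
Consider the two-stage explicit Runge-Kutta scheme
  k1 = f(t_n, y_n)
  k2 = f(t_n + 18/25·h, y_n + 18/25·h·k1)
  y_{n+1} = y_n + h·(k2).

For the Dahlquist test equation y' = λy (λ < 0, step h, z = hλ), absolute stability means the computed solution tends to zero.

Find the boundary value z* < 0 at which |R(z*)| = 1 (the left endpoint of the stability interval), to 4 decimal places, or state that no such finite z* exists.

Set f=λy, z=hλ:
  k1=λy_n ⇒ h·k1=z·y_n;  k2=λ(1+18/25z)y_n ⇒ h·k2=z(1+18/25z)y_n
  y_{n+1}/y_n = 1 + z(1+18/25z) = 1 + z + 18/25z²
  Hence R(z) = 1 + z + 18/25z².

Boundary: |R(x)|=1, x<0.
x=-1.57: |R|=1.2047
R=1: x+18/25x²=0 ⇒ x=−25/18=-1.3889; min R=1−1/(4·18/25)=0.6528>−1
Confirm numerically:
  x=-1.175: |R|=0.81905 <1
  x=-1.148: |R|=0.80089 <1
  x=-1.070: |R|=0.75433 <1
  x=-0.834: |R|=0.66680 <1
  x=-1.976: |R|=1.83529 >1
  x=-1.778: |R|=1.49812 >1
  x=-1.427: |R|=1.03916 >1
So |R|<1 on (-1.3889, 0).

z* = -1.3889.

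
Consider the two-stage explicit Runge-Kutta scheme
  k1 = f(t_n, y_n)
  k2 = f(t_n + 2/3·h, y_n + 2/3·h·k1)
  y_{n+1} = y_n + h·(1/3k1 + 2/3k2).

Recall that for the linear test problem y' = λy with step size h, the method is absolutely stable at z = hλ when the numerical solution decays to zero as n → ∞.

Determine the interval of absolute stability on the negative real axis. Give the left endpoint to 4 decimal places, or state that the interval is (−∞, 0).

z∈(-2.2500,0).

With y'=λy (z=hλ):
  k1=λy_n ⇒ h·k1=z·y_n;  k2=λ(1+2/3z)y_n ⇒ h·k2=z(1+2/3z)y_n
  y_{n+1}/y_n = 1 + 1/3z + 2/3z(1+2/3z) = 1 + z + 4/9z²
  so R(z) = 1 + z + 4/9z².

Boundary: |R(x)|=1, x<0.
x=-1.15: |R|=0.4378
R=1: x+4/9x²=0 ⇒ x=−9/4=-2.2500; min R=1−1/(4·4/9)=0.4375>−1
Confirm numerically:
  x=-2.076: |R|=0.83946 <1
  x=-1.565: |R|=0.52354 <1
  x=-1.482: |R|=0.49414 <1
  x=-1.011: |R|=0.44328 <1
  x=-2.782: |R|=1.65779 >1
  x=-2.546: |R|=1.33494 >1
  x=-2.509: |R|=1.28881 >1
Stable set (-2.2500, 0).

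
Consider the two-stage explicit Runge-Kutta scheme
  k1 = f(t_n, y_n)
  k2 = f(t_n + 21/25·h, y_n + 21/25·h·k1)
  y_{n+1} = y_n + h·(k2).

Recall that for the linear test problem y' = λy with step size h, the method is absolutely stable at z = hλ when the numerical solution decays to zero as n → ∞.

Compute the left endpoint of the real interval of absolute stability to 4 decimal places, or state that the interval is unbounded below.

Test eqn y'=λy, z=hλ:
  k1=λy_n ⇒ h·k1=z·y_n;  k2=λ(1+21/25z)y_n ⇒ h·k2=z(1+21/25z)y_n
  y_{n+1}/y_n = 1 + z(1+21/25z) = 1 + z + 21/25z²
  so R(z) = 1 + z + 21/25z².

Find x<0 with |R(x)|<1.
x=-0.3: |R|=0.7756
R=1: x+21/25x²=0 ⇒ x=−25/21=-1.1905; min R=1−1/(4·21/25)=0.7024>−1
Confirm numerically:
  x=-0.926: |R|=0.79428 <1
  x=-0.841: |R|=0.75312 <1
  x=-0.678: |R|=0.70813 <1
  x=-0.650: |R|=0.70490 <1
  x=-1.566: |R|=1.49398 >1
  x=-1.443: |R|=1.30609 >1
Stable set (-1.1905, 0).

z* = -1.1905.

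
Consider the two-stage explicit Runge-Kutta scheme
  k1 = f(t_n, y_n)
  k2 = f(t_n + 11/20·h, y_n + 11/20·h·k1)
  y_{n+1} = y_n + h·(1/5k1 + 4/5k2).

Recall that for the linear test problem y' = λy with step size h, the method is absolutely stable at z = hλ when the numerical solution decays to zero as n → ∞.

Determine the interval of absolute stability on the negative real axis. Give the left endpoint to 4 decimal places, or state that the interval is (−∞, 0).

(-2.2727, 0).

Test eqn y'=λy, z=hλ:
  k1=λy_n ⇒ h·k1=z·y_n;  k2=λ(1+11/20z)y_n ⇒ h·k2=z(1+11/20z)y_n
  y_{n+1}/y_n = 1 + 1/5z + 4/5z(1+11/20z) = 1 + z + 11/25z²
  ⇒ R(z) = 1 + z + 11/25z².

Need |R(x)|<1, x<0.
x=-0.85: |R|=0.4679
R=1: x+11/25x²=0 ⇒ x=−25/11=-2.2727; min R=1−1/(4·11/25)=0.4318>−1
Confirm numerically:
  x=-2.249: |R|=0.97652 <1
  x=-1.768: |R|=0.60736 <1
  x=-1.536: |R|=0.50209 <1
  x=-1.414: |R|=0.46573 <1
  x=-2.799: |R|=1.64814 >1
  x=-2.754: |R|=1.58319 >1
  x=-2.740: |R|=1.56334 >1
Interval (-2.2727, 0).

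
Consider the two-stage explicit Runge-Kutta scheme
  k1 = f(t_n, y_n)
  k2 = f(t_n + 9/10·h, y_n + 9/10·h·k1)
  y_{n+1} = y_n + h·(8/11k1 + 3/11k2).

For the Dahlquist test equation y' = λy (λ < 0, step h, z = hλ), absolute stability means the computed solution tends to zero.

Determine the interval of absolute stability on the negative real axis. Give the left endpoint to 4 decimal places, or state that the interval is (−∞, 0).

On y'=λy, z=hλ:
  k1=λy_n ⇒ h·k1=z·y_n;  k2=λ(1+9/10z)y_n ⇒ h·k2=z(1+9/10z)y_n
  y_{n+1}/y_n = 1 + 8/11z + 3/11z(1+9/10z) = 1 + z + 27/110z²
  so R(z) = 1 + z + 27/110z².

Solve |R(x)|<1 on ℝ⁻.
x=-0.41: |R|=0.6313
R=1: x+27/110x²=0 ⇒ x=−110/27=-4.0741; min R=1−1/(4·27/110)=-0.0185>−1
Confirm numerically:
  x=-3.738: |R|=0.69165 <1
  x=-2.026: |R|=0.01849 <1
  x=-1.969: |R|=0.01738 <1
  x=-4.254: |R|=1.18787 >1
  x=-4.227: |R|=1.15867 >1
  x=-4.103: |R|=1.02913 >1
Stable set (-4.0741, 0).

z∈(-4.0741,0).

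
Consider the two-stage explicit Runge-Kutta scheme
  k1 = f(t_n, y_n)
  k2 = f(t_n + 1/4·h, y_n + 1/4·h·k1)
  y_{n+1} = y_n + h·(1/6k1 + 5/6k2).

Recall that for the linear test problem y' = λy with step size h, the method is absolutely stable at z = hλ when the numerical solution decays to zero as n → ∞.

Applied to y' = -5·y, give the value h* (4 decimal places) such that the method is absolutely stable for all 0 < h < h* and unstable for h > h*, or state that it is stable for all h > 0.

With y'=λy (z=hλ):
  k1=λy_n ⇒ h·k1=z·y_n;  k2=λ(1+1/4z)y_n ⇒ h·k2=z(1+1/4z)y_n
  y_{n+1}/y_n = 1 + 1/6z + 5/6z(1+1/4z) = 1 + z + 5/24z²
  ⇒ R(z) = 1 + z + 5/24z².

Solve |R(x)|<1 on ℝ⁻.
x=-0.8: |R|=0.3333
R=1: x+5/24x²=0 ⇒ x=−24/5=-4.8000; min R=1−1/(4·5/24)=-0.2000>−1
Confirm numerically:
  x=-4.672: |R|=0.87541 <1
  x=-3.076: |R|=0.10480 <1
  x=-3.045: |R|=0.11333 <1
  x=-5.295: |R|=1.54605 >1
  x=-4.983: |R|=1.18998 >1
  x=-4.950: |R|=1.15469 >1
Stable set (-4.8000, 0).

(-4.8000,0); λ=-5 ⇒ h* = (24/5)/5 = 0.9600.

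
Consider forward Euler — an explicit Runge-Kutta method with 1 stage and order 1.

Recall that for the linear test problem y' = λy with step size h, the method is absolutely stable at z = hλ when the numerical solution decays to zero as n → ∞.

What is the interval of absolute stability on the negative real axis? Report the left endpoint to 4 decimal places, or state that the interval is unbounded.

(-2.0000, 0).

With y'=λy (z=hλ):
  order 1, 1-stage ⇒ R(z)=1+z
  (e.g. R(-0.33)=0.67000, |R|=0.67000)

Solve |R(x)|<1 on ℝ⁻.
x=-0.33: |R|=0.6700
|R(-2.37)|=1.3700 |R(-1.7)|=0.7000 |R(-1.22)|=0.2200
Bisect:
  x_lo=-2.8389 |R|=1.8389  x_hi=-0.2336 |R|=0.7664
  mid=-1.53626 |R|=0.53626 →hi
  mid=-2.18760 |R|=1.18760 →lo
  mid=-1.86193 |R|=0.86193 →hi
  mid=-2.02477 |R|=1.02477 →lo
  mid=-1.94335 |R|=0.94335 →hi
  mid=-1.98406 |R|=0.98406 →hi
  mid=-2.00441 |R|=1.00441 →lo
  mid=-1.99424 |R|=0.99424 →hi
  mid=-1.99933 |R|=0.99933 →hi
  ...
  [-2.00012,-1.99996] ⇒ x*=-2.0000
Stable set (-2.0000, 0).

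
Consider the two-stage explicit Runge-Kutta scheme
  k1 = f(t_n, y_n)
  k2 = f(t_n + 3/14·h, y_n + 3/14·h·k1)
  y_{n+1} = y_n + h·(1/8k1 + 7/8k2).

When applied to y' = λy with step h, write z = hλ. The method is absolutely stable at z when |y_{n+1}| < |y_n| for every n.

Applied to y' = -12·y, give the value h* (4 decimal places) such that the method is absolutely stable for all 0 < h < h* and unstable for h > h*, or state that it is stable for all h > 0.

On y'=λy, z=hλ:
  k1=λy_n ⇒ h·k1=z·y_n;  k2=λ(1+3/14z)y_n ⇒ h·k2=z(1+3/14z)y_n
  y_{n+1}/y_n = 1 + 1/8z + 7/8z(1+3/14z) = 1 + z + 3/16z²
  ⇒ R(z) = 1 + z + 3/16z².

Find x<0 with |R(x)|<1.
x=-1.59: |R|=0.1160
R=1: x+3/16x²=0 ⇒ x=−16/3=-5.3333; min R=1−1/(4·3/16)=-0.3333>−1
Confirm numerically:
  x=-5.103: |R|=0.77961 <1
  x=-3.742: |R|=0.11652 <1
  x=-3.574: |R|=0.17897 <1
  x=-3.270: |R|=0.26508 <1
  x=-5.803: |R|=1.51103 >1
  x=-5.520: |R|=1.19320 >1
  x=-5.421: |R|=1.08911 >1
So |R|<1 on (-5.3333, 0).

(-5.3333,0); λ=-12 ⇒ h* = (16/3)/12 = 0.4444.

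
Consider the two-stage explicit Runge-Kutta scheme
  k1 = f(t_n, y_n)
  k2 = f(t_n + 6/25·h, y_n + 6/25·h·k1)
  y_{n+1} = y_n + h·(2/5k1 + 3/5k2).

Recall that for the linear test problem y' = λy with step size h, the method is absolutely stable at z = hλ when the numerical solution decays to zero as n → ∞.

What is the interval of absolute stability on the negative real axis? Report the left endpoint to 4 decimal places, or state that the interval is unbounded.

With y'=λy (z=hλ):
  k1=λy_n ⇒ h·k1=z·y_n;  k2=λ(1+6/25z)y_n ⇒ h·k2=z(1+6/25z)y_n
  y_{n+1}/y_n = 1 + 2/5z + 3/5z(1+6/25z) = 1 + z + 18/125z²
  ⇒ R(z) = 1 + z + 18/125z².

Need |R(x)|<1, x<0.
x=-1.52: |R|=0.1873
R=1: x+18/125x²=0 ⇒ x=−125/18=-6.9444; min R=1−1/(4·18/125)=-0.7361>−1
Confirm numerically:
  x=-6.423: |R|=0.51771 <1
  x=-3.596: |R|=0.73390 <1
  x=-3.442: |R|=0.73598 <1
  x=-7.327: |R|=1.40363 >1
  x=-7.018: |R|=1.07433 >1
So |R|<1 on (-6.9444, 0).

(-6.9444, 0).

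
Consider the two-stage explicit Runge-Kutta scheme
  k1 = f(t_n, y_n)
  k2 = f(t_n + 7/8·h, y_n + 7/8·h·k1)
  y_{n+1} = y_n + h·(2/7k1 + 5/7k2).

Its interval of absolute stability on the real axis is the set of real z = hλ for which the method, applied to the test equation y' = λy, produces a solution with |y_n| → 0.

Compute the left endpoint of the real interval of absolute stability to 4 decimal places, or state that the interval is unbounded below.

With y'=λy (z=hλ):
  k1=λy_n ⇒ h·k1=z·y_n;  k2=λ(1+7/8z)y_n ⇒ h·k2=z(1+7/8z)y_n
  y_{n+1}/y_n = 1 + 2/7z + 5/7z(1+7/8z) = 1 + z + 5/8z²
  ⇒ R(z) = 1 + z + 5/8z².

Need |R(x)|<1, x<0.
x=-1.22: |R|=0.7102
R=1: x+5/8x²=0 ⇒ x=−8/5=-1.6000; min R=1−1/(4·5/8)=0.6000>−1
Confirm numerically:
  x=-1.388: |R|=0.81609 <1
  x=-0.940: |R|=0.61225 <1
  x=-0.665: |R|=0.61139 <1
  x=-2.171: |R|=1.77478 >1
  x=-2.093: |R|=1.64491 >1
  x=-2.054: |R|=1.58282 >1
Interval (-1.6000, 0).

z* = -1.6000.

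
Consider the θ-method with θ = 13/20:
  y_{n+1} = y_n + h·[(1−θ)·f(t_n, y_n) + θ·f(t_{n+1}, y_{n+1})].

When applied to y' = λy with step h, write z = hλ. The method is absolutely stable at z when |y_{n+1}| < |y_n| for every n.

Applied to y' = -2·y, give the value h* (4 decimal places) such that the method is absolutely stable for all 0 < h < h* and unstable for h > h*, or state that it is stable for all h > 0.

unbounded; (−∞, 0). Any h>0 works for λ=-2.

Set f=λy, z=hλ:
  y_{n+1} = y_n + z·[7/20·y_n + 13/20·y_{n+1}] ⇒ (1 − 13/20z)y_{n+1} = (1 + 7/20z)y_n
  ⇒ R(z) = (1 + 7/20z)/(1 − 13/20z).

Find x<0 with |R(x)|<1.
x=-1.18: |R|=0.3322
x=-2: |R|=0.1304
x=-10: |R|=0.3333
x=-100: |R|=0.5152
θ=13/20≥1/2 ⇒ |1+7/20x|<|1−13/20x| ∀x<0 ⇒ unbounded interval.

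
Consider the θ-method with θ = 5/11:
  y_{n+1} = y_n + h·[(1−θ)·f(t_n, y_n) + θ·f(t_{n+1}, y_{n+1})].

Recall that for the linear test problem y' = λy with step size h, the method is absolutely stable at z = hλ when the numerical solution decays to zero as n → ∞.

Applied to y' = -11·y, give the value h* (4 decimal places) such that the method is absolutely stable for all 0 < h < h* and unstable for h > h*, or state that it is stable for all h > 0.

(-22.0000,0); λ=-11 ⇒ h* = (22)/11 = 2.0000.

Test eqn y'=λy, z=hλ:
  y_{n+1} = y_n + z·[6/11·y_n + 5/11·y_{n+1}] ⇒ (1 − 5/11z)y_{n+1} = (1 + 6/11z)y_n
  R(z) = (1 + 6/11z)/(1 − 5/11z).

Boundary: |R(x)|=1, x<0.
x=-1.55: |R|=0.0907
R=−1: 1+6/11x = −1+5/11x ⇒ -1/11x=2 ⇒ x=2/(-1/11)=-22.0000
Confirm numerically:
  x=-19.650: |R|=0.97849 <1
  x=-15.908: |R|=0.93271 <1
  x=-15.312: |R|=0.92362 <1
  x=-22.088: |R|=1.00072 >1
  x=-22.037: |R|=1.00031 >1
So |R|<1 on (-22.0000, 0).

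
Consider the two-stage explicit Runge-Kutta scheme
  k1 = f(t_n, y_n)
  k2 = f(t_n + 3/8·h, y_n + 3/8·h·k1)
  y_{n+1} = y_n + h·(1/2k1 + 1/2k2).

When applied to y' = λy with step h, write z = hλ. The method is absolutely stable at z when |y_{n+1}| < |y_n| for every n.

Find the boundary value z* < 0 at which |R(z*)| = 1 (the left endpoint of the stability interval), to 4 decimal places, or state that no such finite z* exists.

z* = -5.3333.

Set f=λy, z=hλ:
  k1=λy_n ⇒ h·k1=z·y_n;  k2=λ(1+3/8z)y_n ⇒ h·k2=z(1+3/8z)y_n
  y_{n+1}/y_n = 1 + 1/2z + 1/2z(1+3/8z) = 1 + z + 3/16z²
  R(z) = 1 + z + 3/16z².

Find x<0 with |R(x)|<1.
x=-1.05: |R|=0.1567
R=1: x+3/16x²=0 ⇒ x=−16/3=-5.3333; min R=1−1/(4·3/16)=-0.3333>−1
Confirm numerically:
  x=-4.795: |R|=0.51600 <1
  x=-4.439: |R|=0.25564 <1
  x=-3.444: |R|=0.22004 <1
  x=-3.125: |R|=0.29395 <1
  x=-5.860: |R|=1.57868 >1
  x=-5.762: |R|=1.46312 >1
Interval (-5.3333, 0).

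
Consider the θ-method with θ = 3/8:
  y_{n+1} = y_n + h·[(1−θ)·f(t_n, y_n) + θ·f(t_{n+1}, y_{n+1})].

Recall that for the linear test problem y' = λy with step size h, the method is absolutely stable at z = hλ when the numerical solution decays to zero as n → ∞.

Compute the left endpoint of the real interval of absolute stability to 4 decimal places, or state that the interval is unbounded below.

On y'=λy, z=hλ:
  y_{n+1} = y_n + z·[5/8·y_n + 3/8·y_{n+1}] ⇒ (1 − 3/8z)y_{n+1} = (1 + 5/8z)y_n
  so R(z) = (1 + 5/8z)/(1 − 3/8z).

Boundary: |R(x)|=1, x<0.
x=-0.36: |R|=0.6828
R=−1: 1+5/8x = −1+3/8x ⇒ -1/4x=2 ⇒ x=2/(-1/4)=-8.0000
Confirm numerically:
  x=-7.862: |R|=0.99126 <1
  x=-7.431: |R|=0.96243 <1
  x=-5.630: |R|=0.80956 <1
  x=-4.793: |R|=0.71339 <1
  x=-8.500: |R|=1.02985 >1
  x=-8.339: |R|=1.02053 >1
  x=-8.052: |R|=1.00323 >1
Stable set (-8.0000, 0).

left endpoint -8.0000.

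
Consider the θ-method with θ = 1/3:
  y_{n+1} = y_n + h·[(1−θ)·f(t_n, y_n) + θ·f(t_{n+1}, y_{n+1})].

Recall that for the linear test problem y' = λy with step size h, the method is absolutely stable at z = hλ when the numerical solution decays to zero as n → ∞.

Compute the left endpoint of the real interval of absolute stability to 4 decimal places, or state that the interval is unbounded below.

left endpoint -6.0000.

Test eqn y'=λy, z=hλ:
  y_{n+1} = y_n + z·[2/3·y_n + 1/3·y_{n+1}] ⇒ (1 − 1/3z)y_{n+1} = (1 + 2/3z)y_n
  R(z) = (1 + 2/3z)/(1 − 1/3z).

Need |R(x)|<1, x<0.
x=-1.73: |R|=0.0973
R=−1: 1+2/3x = −1+1/3x ⇒ -1/3x=2 ⇒ x=2/(-1/3)=-6.0000
Confirm numerically:
  x=-3.540: |R|=0.62385 <1
  x=-3.004: |R|=0.50100 <1
  x=-2.707: |R|=0.42299 <1
  x=-6.462: |R|=1.04883 >1
  x=-6.351: |R|=1.03754 >1
  x=-6.199: |R|=1.02163 >1
So |R|<1 on (-6.0000, 0).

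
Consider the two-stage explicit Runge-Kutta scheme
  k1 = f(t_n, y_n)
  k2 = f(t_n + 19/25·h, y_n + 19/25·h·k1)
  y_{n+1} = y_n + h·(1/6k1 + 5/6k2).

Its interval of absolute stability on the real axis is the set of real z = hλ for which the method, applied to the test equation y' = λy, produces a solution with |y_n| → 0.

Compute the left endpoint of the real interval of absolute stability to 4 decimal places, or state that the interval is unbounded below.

Test eqn y'=λy, z=hλ:
  k1=λy_n ⇒ h·k1=z·y_n;  k2=λ(1+19/25z)y_n ⇒ h·k2=z(1+19/25z)y_n
  y_{n+1}/y_n = 1 + 1/6z + 5/6z(1+19/25z) = 1 + z + 19/30z²
  R(z) = 1 + z + 19/30z².

Boundary: |R(x)|=1, x<0.
x=-0.34: |R|=0.7332
R=1: x+19/30x²=0 ⇒ x=−30/19=-1.5789; min R=1−1/(4·19/30)=0.6053>−1
Confirm numerically:
  x=-1.177: |R|=0.70038 <1
  x=-1.124: |R|=0.67614 <1
  x=-0.916: |R|=0.61540 <1
  x=-2.112: |R|=1.71301 >1
  x=-2.108: |R|=1.70632 >1
  x=-1.827: |R|=1.28702 >1
So |R|<1 on (-1.5789, 0).

left endpoint -1.5789.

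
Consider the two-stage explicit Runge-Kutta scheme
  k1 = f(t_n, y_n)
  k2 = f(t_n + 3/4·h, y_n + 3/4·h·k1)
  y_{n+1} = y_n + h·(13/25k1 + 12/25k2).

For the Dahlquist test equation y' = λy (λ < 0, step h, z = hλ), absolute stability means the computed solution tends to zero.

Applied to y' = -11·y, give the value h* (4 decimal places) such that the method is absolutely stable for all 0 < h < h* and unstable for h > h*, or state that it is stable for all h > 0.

(-2.7778,0); λ=-11 ⇒ h* = (25/9)/11 = 0.2525.

With y'=λy (z=hλ):
  k1=λy_n ⇒ h·k1=z·y_n;  k2=λ(1+3/4z)y_n ⇒ h·k2=z(1+3/4z)y_n
  y_{n+1}/y_n = 1 + 13/25z + 12/25z(1+3/4z) = 1 + z + 9/25z²
  ⇒ R(z) = 1 + z + 9/25z².

Boundary: |R(x)|=1, x<0.
x=-0.84: |R|=0.4140
R=1: x+9/25x²=0 ⇒ x=−25/9=-2.7778; min R=1−1/(4·9/25)=0.3056>−1
Confirm numerically:
  x=-2.538: |R|=0.78092 <1
  x=-2.057: |R|=0.46625 <1
  x=-1.602: |R|=0.32191 <1
  x=-1.554: |R|=0.31537 <1
  x=-3.189: |R|=1.47210 >1
  x=-3.028: |R|=1.27276 >1
Stable set (-2.7778, 0).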